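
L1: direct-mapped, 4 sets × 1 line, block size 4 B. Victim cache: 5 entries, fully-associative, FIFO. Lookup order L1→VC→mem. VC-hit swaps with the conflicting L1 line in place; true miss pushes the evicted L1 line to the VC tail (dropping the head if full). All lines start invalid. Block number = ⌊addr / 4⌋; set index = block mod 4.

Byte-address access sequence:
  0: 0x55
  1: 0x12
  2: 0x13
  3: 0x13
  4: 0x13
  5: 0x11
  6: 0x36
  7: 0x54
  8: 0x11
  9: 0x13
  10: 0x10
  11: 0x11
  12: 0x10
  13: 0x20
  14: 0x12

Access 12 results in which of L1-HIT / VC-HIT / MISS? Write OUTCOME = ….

#0 0x55→b21/s1 MISS; vc=[]
#1 0x12→b4/s0 MISS; vc=[]
#2 0x13→b4/s0 L1-HIT; vc=[]
#3 0x13→b4/s0 L1-HIT; vc=[]
#4 0x13→b4/s0 L1-HIT; vc=[]
#5 0x11→b4/s0 L1-HIT; vc=[]
#6 0x36→b13/s1 MISS; vc=[21]
#7 0x54→b21/s1 VC-HIT; vc=[13]
#8 0x11→b4/s0 L1-HIT; vc=[13]
#9 0x13→b4/s0 L1-HIT; vc=[13]
#10 0x10→b4/s0 L1-HIT; vc=[13]
#11 0x11→b4/s0 L1-HIT; vc=[13]
#12 0x10→b4/s0 L1-HIT; vc=[13]
#13 0x20→b8/s0 MISS; vc=[13,4]
#14 0x12→b4/s0 VC-HIT; vc=[13,8]

OUTCOME = L1-HIT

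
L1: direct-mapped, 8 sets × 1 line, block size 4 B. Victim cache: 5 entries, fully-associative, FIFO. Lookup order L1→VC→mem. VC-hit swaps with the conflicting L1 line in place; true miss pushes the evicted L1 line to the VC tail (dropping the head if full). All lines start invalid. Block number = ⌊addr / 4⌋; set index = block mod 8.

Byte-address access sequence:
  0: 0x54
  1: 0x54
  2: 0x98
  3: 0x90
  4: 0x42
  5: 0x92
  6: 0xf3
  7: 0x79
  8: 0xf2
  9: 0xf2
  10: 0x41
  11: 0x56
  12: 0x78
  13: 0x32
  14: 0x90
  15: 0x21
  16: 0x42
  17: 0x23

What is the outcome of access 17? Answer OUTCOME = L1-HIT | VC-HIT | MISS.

#0 0x54→b21/s5 MISS; vc=[]
#1 0x54→b21/s5 L1-HIT; vc=[]
#2 0x98→b38/s6 MISS; vc=[]
#3 0x90→b36/s4 MISS; vc=[]
#4 0x42→b16/s0 MISS; vc=[]
#5 0x92→b36/s4 L1-HIT; vc=[]
#6 0xf3→b60/s4 MISS; vc=[36]
#7 0x79→b30/s6 MISS; vc=[36,38]
#8 0xf2→b60/s4 L1-HIT; vc=[36,38]
#9 0xf2→b60/s4 L1-HIT; vc=[36,38]
#10 0x41→b16/s0 L1-HIT; vc=[36,38]
#11 0x56→b21/s5 L1-HIT; vc=[36,38]
#12 0x78→b30/s6 L1-HIT; vc=[36,38]
#13 0x32→b12/s4 MISS; vc=[36,38,60]
#14 0x90→b36/s4 VC-HIT; vc=[12,38,60]
#15 0x21→b8/s0 MISS; vc=[12,38,60,16]
#16 0x42→b16/s0 VC-HIT; vc=[12,38,60,8]
#17 0x23→b8/s0 VC-HIT; vc=[12,38,60,16]

OUTCOME = VC-HIT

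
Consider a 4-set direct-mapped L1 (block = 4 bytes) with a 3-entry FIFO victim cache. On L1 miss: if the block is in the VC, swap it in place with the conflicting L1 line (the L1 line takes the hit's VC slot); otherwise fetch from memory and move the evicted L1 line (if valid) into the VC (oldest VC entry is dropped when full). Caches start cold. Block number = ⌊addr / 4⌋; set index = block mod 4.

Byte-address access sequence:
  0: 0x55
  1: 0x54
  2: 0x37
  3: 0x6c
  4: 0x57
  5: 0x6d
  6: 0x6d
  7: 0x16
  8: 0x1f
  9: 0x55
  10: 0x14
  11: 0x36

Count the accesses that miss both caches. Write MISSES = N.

MISSES = 5

#0 0x55→b21/s1 MISS; vc=[]
#1 0x54→b21/s1 L1-HIT; vc=[]
#2 0x37→b13/s1 MISS; vc=[21]
#3 0x6c→b27/s3 MISS; vc=[21]
#4 0x57→b21/s1 VC-HIT; vc=[13]
#5 0x6d→b27/s3 L1-HIT; vc=[13]
#6 0x6d→b27/s3 L1-HIT; vc=[13]
#7 0x16→b5/s1 MISS; vc=[13,21]
#8 0x1f→b7/s3 MISS; vc=[13,21,27]
#9 0x55→b21/s1 VC-HIT; vc=[13,5,27]
#10 0x14→b5/s1 VC-HIT; vc=[13,21,27]
#11 0x36→b13/s1 VC-HIT; vc=[5,21,27]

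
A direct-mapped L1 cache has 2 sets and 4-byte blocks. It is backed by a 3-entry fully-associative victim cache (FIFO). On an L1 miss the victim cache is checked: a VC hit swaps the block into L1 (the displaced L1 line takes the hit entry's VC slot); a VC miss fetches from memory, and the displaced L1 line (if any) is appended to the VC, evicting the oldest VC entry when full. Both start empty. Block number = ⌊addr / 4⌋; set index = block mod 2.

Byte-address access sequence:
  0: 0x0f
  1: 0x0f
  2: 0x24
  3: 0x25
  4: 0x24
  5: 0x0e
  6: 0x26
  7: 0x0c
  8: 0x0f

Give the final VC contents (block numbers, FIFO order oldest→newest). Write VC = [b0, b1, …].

  [0] addr=0xf blk=3 s=1: MISS | VC []
  [1] addr=0xf blk=3 s=1: L1-HIT | VC []
  [2] addr=0x24 blk=9 s=1: MISS | VC [3]
  [3] addr=0x25 blk=9 s=1: L1-HIT | VC [3]
  [4] addr=0x24 blk=9 s=1: L1-HIT | VC [3]
  [5] addr=0xe blk=3 s=1: VC-HIT | VC [9]
  [6] addr=0x26 blk=9 s=1: VC-HIT | VC [3]
  [7] addr=0xc blk=3 s=1: VC-HIT | VC [9]
  [8] addr=0xf blk=3 s=1: L1-HIT | VC [9]

VC = [9]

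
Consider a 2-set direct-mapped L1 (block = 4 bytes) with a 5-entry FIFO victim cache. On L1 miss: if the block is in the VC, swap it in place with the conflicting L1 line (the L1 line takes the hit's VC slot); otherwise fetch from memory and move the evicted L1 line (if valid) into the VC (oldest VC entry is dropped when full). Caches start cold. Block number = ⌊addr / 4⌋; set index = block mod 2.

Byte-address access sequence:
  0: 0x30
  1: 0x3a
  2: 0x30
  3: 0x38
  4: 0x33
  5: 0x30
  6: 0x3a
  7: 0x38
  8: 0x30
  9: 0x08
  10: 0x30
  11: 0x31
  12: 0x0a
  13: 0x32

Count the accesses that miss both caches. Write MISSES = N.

  [0] addr=0x30 blk=12 s=0: MISS | VC []
  [1] addr=0x3a blk=14 s=0: MISS | VC [12]
  [2] addr=0x30 blk=12 s=0: VC-HIT | VC [14]
  [3] addr=0x38 blk=14 s=0: VC-HIT | VC [12]
  [4] addr=0x33 blk=12 s=0: VC-HIT | VC [14]
  [5] addr=0x30 blk=12 s=0: L1-HIT | VC [14]
  [6] addr=0x3a blk=14 s=0: VC-HIT | VC [12]
  [7] addr=0x38 blk=14 s=0: L1-HIT | VC [12]
  [8] addr=0x30 blk=12 s=0: VC-HIT | VC [14]
  [9] addr=0x8 blk=2 s=0: MISS | VC [14, 12]
  [10] addr=0x30 blk=12 s=0: VC-HIT | VC [14, 2]
  [11] addr=0x31 blk=12 s=0: L1-HIT | VC [14, 2]
  [12] addr=0xa blk=2 s=0: VC-HIT | VC [14, 12]
  [13] addr=0x32 blk=12 s=0: VC-HIT | VC [14, 2]

MISSES = 3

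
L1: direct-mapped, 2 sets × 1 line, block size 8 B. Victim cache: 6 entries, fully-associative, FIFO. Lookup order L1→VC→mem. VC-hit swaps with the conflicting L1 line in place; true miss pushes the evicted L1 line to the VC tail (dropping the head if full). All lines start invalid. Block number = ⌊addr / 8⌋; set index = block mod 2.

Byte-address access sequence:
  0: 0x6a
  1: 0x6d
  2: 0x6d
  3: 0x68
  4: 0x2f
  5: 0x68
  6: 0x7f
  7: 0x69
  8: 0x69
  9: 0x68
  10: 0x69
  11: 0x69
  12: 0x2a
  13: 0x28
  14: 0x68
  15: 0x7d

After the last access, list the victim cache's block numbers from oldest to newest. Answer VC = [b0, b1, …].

  [0] addr=0x6a blk=13 s=1: MISS | VC []
  [1] addr=0x6d blk=13 s=1: L1-HIT | VC []
  [2] addr=0x6d blk=13 s=1: L1-HIT | VC []
  [3] addr=0x68 blk=13 s=1: L1-HIT | VC []
  [4] addr=0x2f blk=5 s=1: MISS | VC [13]
  [5] addr=0x68 blk=13 s=1: VC-HIT | VC [5]
  [6] addr=0x7f blk=15 s=1: MISS | VC [5, 13]
  [7] addr=0x69 blk=13 s=1: VC-HIT | VC [5, 15]
  [8] addr=0x69 blk=13 s=1: L1-HIT | VC [5, 15]
  [9] addr=0x68 blk=13 s=1: L1-HIT | VC [5, 15]
  [10] addr=0x69 blk=13 s=1: L1-HIT | VC [5, 15]
  [11] addr=0x69 blk=13 s=1: L1-HIT | VC [5, 15]
  [12] addr=0x2a blk=5 s=1: VC-HIT | VC [13, 15]
  [13] addr=0x28 blk=5 s=1: L1-HIT | VC [13, 15]
  [14] addr=0x68 blk=13 s=1: VC-HIT | VC [5, 15]
  [15] addr=0x7d blk=15 s=1: VC-HIT | VC [5, 13]

VC = [5, 13]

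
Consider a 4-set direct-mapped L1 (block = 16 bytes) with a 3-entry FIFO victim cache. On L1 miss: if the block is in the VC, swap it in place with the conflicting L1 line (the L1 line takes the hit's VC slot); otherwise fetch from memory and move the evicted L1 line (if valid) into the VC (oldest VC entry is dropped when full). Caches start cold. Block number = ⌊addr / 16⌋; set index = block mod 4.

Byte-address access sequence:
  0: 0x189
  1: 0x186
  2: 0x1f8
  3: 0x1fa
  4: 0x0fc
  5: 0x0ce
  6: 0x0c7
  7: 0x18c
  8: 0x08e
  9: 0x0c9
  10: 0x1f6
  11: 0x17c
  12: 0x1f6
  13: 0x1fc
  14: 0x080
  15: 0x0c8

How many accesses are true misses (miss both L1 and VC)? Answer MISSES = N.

MISSES = 6

  [0] addr=0x189 blk=24 s=0: MISS | VC []
  [1] addr=0x186 blk=24 s=0: L1-HIT | VC []
  [2] addr=0x1f8 blk=31 s=3: MISS | VC []
  [3] addr=0x1fa blk=31 s=3: L1-HIT | VC []
  [4] addr=0xfc blk=15 s=3: MISS | VC [31]
  [5] addr=0xce blk=12 s=0: MISS | VC [31, 24]
  [6] addr=0xc7 blk=12 s=0: L1-HIT | VC [31, 24]
  [7] addr=0x18c blk=24 s=0: VC-HIT | VC [31, 12]
  [8] addr=0x8e blk=8 s=0: MISS | VC [31, 12, 24]
  [9] addr=0xc9 blk=12 s=0: VC-HIT | VC [31, 8, 24]
  [10] addr=0x1f6 blk=31 s=3: VC-HIT | VC [15, 8, 24]
  [11] addr=0x17c blk=23 s=3: MISS | VC [8, 24, 31]
  [12] addr=0x1f6 blk=31 s=3: VC-HIT | VC [8, 24, 23]
  [13] addr=0x1fc blk=31 s=3: L1-HIT | VC [8, 24, 23]
  [14] addr=0x80 blk=8 s=0: VC-HIT | VC [12, 24, 23]
  [15] addr=0xc8 blk=12 s=0: VC-HIT | VC [8, 24, 23]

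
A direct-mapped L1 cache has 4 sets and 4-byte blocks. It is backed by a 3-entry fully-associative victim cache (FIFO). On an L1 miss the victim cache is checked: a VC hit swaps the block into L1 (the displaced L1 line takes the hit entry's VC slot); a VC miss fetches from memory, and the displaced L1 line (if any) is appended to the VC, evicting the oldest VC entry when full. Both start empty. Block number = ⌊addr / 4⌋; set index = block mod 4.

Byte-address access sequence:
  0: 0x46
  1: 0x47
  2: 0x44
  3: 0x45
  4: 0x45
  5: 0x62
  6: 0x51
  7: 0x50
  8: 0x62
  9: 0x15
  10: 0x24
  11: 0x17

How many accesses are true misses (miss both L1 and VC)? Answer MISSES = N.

MISSES = 5

0: 0x46 (blk 17, set 1) → MISS  vc=[]
1: 0x47 (blk 17, set 1) → L1-HIT  vc=[]
2: 0x44 (blk 17, set 1) → L1-HIT  vc=[]
3: 0x45 (blk 17, set 1) → L1-HIT  vc=[]
4: 0x45 (blk 17, set 1) → L1-HIT  vc=[]
5: 0x62 (blk 24, set 0) → MISS  vc=[]
6: 0x51 (blk 20, set 0) → MISS  vc=[24]
7: 0x50 (blk 20, set 0) → L1-HIT  vc=[24]
8: 0x62 (blk 24, set 0) → VC-HIT  vc=[20]
9: 0x15 (blk 5, set 1) → MISS  vc=[20, 17]
10: 0x24 (blk 9, set 1) → MISS  vc=[20, 17, 5]
11: 0x17 (blk 5, set 1) → VC-HIT  vc=[20, 17, 9]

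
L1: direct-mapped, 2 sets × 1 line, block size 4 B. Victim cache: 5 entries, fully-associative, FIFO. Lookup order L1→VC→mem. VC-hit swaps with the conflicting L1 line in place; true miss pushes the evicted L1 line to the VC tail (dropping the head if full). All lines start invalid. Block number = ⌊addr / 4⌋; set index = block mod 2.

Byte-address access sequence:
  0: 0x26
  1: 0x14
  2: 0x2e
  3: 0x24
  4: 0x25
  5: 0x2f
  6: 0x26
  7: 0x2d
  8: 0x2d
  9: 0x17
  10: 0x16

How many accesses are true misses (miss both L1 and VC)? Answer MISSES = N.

#0 0x26→b9/s1 MISS; vc=[]
#1 0x14→b5/s1 MISS; vc=[9]
#2 0x2e→b11/s1 MISS; vc=[9,5]
#3 0x24→b9/s1 VC-HIT; vc=[11,5]
#4 0x25→b9/s1 L1-HIT; vc=[11,5]
#5 0x2f→b11/s1 VC-HIT; vc=[9,5]
#6 0x26→b9/s1 VC-HIT; vc=[11,5]
#7 0x2d→b11/s1 VC-HIT; vc=[9,5]
#8 0x2d→b11/s1 L1-HIT; vc=[9,5]
#9 0x17→b5/s1 VC-HIT; vc=[9,11]
#10 0x16→b5/s1 L1-HIT; vc=[9,11]

MISSES = 3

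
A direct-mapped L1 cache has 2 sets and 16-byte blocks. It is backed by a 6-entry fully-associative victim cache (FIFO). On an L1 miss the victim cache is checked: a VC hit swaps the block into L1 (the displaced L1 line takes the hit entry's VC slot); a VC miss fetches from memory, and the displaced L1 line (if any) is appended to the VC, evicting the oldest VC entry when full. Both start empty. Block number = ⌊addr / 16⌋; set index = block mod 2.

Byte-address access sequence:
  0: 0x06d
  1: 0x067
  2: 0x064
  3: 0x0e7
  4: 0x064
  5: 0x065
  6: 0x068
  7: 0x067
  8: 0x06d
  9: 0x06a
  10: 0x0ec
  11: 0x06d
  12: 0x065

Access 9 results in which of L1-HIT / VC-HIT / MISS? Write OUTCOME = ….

  [0] addr=0x6d blk=6 s=0: MISS | VC []
  [1] addr=0x67 blk=6 s=0: L1-HIT | VC []
  [2] addr=0x64 blk=6 s=0: L1-HIT | VC []
  [3] addr=0xe7 blk=14 s=0: MISS | VC [6]
  [4] addr=0x64 blk=6 s=0: VC-HIT | VC [14]
  [5] addr=0x65 blk=6 s=0: L1-HIT | VC [14]
  [6] addr=0x68 blk=6 s=0: L1-HIT | VC [14]
  [7] addr=0x67 blk=6 s=0: L1-HIT | VC [14]
  [8] addr=0x6d blk=6 s=0: L1-HIT | VC [14]
  [9] addr=0x6a blk=6 s=0: L1-HIT | VC [14]
  [10] addr=0xec blk=14 s=0: VC-HIT | VC [6]
  [11] addr=0x6d blk=6 s=0: VC-HIT | VC [14]
  [12] addr=0x65 blk=6 s=0: L1-HIT | VC [14]

OUTCOME = L1-HIT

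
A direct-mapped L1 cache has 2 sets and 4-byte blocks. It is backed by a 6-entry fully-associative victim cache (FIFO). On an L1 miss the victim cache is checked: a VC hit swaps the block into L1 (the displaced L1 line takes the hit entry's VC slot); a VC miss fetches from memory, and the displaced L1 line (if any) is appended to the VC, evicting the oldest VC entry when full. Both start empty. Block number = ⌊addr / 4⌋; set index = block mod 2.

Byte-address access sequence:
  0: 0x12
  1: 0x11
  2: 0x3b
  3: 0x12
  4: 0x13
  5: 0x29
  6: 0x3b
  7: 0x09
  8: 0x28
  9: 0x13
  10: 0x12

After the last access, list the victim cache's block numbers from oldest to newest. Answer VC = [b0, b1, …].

VC = [2, 10, 14]

#0 0x12→b4/s0 MISS; vc=[]
#1 0x11→b4/s0 L1-HIT; vc=[]
#2 0x3b→b14/s0 MISS; vc=[4]
#3 0x12→b4/s0 VC-HIT; vc=[14]
#4 0x13→b4/s0 L1-HIT; vc=[14]
#5 0x29→b10/s0 MISS; vc=[14,4]
#6 0x3b→b14/s0 VC-HIT; vc=[10,4]
#7 0x9→b2/s0 MISS; vc=[10,4,14]
#8 0x28→b10/s0 VC-HIT; vc=[2,4,14]
#9 0x13→b4/s0 VC-HIT; vc=[2,10,14]
#10 0x12→b4/s0 L1-HIT; vc=[2,10,14]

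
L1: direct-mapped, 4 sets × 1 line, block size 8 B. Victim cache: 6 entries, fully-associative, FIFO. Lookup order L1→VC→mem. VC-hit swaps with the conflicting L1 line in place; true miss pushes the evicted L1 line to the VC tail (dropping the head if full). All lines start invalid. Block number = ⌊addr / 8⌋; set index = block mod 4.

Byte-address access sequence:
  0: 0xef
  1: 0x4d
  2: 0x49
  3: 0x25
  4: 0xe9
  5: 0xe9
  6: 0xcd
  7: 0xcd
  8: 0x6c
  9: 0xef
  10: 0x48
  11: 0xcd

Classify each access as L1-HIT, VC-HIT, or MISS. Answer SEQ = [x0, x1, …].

0: 0xef (blk 29, set 1) → MISS  vc=[]
1: 0x4d (blk 9, set 1) → MISS  vc=[29]
2: 0x49 (blk 9, set 1) → L1-HIT  vc=[29]
3: 0x25 (blk 4, set 0) → MISS  vc=[29]
4: 0xe9 (blk 29, set 1) → VC-HIT  vc=[9]
5: 0xe9 (blk 29, set 1) → L1-HIT  vc=[9]
6: 0xcd (blk 25, set 1) → MISS  vc=[9, 29]
7: 0xcd (blk 25, set 1) → L1-HIT  vc=[9, 29]
8: 0x6c (blk 13, set 1) → MISS  vc=[9, 29, 25]
9: 0xef (blk 29, set 1) → VC-HIT  vc=[9, 13, 25]
10: 0x48 (blk 9, set 1) → VC-HIT  vc=[29, 13, 25]
11: 0xcd (blk 25, set 1) → VC-HIT  vc=[29, 13, 9]

SEQ = [MISS, MISS, L1-HIT, MISS, VC-HIT, L1-HIT, MISS, L1-HIT, MISS, VC-HIT, VC-HIT, VC-HIT]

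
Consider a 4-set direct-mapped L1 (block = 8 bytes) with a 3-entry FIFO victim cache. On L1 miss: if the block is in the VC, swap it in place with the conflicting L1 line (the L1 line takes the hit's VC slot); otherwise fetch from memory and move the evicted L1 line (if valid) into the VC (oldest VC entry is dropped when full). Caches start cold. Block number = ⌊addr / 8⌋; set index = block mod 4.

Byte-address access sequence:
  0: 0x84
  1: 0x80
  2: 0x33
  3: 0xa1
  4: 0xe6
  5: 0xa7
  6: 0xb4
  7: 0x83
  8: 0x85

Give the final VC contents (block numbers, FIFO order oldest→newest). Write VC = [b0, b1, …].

VC = [20, 28, 6]

  [0] addr=0x84 blk=16 s=0: MISS | VC []
  [1] addr=0x80 blk=16 s=0: L1-HIT | VC []
  [2] addr=0x33 blk=6 s=2: MISS | VC []
  [3] addr=0xa1 blk=20 s=0: MISS | VC [16]
  [4] addr=0xe6 blk=28 s=0: MISS | VC [16, 20]
  [5] addr=0xa7 blk=20 s=0: VC-HIT | VC [16, 28]
  [6] addr=0xb4 blk=22 s=2: MISS | VC [16, 28, 6]
  [7] addr=0x83 blk=16 s=0: VC-HIT | VC [20, 28, 6]
  [8] addr=0x85 blk=16 s=0: L1-HIT | VC [20, 28, 6]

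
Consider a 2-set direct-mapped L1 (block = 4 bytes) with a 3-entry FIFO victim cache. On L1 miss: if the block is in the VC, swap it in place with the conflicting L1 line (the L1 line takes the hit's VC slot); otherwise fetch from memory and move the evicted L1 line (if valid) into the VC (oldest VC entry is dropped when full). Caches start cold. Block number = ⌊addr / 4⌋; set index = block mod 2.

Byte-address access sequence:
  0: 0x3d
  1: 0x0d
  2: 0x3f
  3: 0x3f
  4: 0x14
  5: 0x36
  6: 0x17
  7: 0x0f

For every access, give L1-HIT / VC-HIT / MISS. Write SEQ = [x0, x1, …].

SEQ = [MISS, MISS, VC-HIT, L1-HIT, MISS, MISS, VC-HIT, VC-HIT]

0: 0x3d (blk 15, set 1) → MISS  vc=[]
1: 0xd (blk 3, set 1) → MISS  vc=[15]
2: 0x3f (blk 15, set 1) → VC-HIT  vc=[3]
3: 0x3f (blk 15, set 1) → L1-HIT  vc=[3]
4: 0x14 (blk 5, set 1) → MISS  vc=[3, 15]
5: 0x36 (blk 13, set 1) → MISS  vc=[3, 15, 5]
6: 0x17 (blk 5, set 1) → VC-HIT  vc=[3, 15, 13]
7: 0xf (blk 3, set 1) → VC-HIT  vc=[5, 15, 13]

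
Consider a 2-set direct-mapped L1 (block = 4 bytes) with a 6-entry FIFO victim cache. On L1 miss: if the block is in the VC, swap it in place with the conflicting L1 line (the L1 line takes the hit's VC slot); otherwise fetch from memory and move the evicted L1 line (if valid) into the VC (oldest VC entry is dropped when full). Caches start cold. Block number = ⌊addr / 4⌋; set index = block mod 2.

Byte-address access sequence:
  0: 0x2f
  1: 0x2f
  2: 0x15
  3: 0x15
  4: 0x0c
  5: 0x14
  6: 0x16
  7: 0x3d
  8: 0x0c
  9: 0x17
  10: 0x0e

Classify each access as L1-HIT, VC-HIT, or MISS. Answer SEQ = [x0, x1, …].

  [0] addr=0x2f blk=11 s=1: MISS | VC []
  [1] addr=0x2f blk=11 s=1: L1-HIT | VC []
  [2] addr=0x15 blk=5 s=1: MISS | VC [11]
  [3] addr=0x15 blk=5 s=1: L1-HIT | VC [11]
  [4] addr=0xc blk=3 s=1: MISS | VC [11, 5]
  [5] addr=0x14 blk=5 s=1: VC-HIT | VC [11, 3]
  [6] addr=0x16 blk=5 s=1: L1-HIT | VC [11, 3]
  [7] addr=0x3d blk=15 s=1: MISS | VC [11, 3, 5]
  [8] addr=0xc blk=3 s=1: VC-HIT | VC [11, 15, 5]
  [9] addr=0x17 blk=5 s=1: VC-HIT | VC [11, 15, 3]
  [10] addr=0xe blk=3 s=1: VC-HIT | VC [11, 15, 5]

SEQ = [MISS, L1-HIT, MISS, L1-HIT, MISS, VC-HIT, L1-HIT, MISS, VC-HIT, VC-HIT, VC-HIT]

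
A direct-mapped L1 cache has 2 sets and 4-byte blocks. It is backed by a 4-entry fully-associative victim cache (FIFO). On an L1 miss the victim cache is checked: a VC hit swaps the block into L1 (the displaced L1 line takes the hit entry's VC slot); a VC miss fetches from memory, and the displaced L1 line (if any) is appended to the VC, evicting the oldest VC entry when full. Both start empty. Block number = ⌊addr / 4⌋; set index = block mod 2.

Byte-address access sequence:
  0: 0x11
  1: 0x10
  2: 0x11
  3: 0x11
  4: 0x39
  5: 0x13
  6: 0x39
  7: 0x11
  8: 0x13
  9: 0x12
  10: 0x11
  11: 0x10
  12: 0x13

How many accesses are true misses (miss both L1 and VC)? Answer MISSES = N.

MISSES = 2

  [0] addr=0x11 blk=4 s=0: MISS | VC []
  [1] addr=0x10 blk=4 s=0: L1-HIT | VC []
  [2] addr=0x11 blk=4 s=0: L1-HIT | VC []
  [3] addr=0x11 blk=4 s=0: L1-HIT | VC []
  [4] addr=0x39 blk=14 s=0: MISS | VC [4]
  [5] addr=0x13 blk=4 s=0: VC-HIT | VC [14]
  [6] addr=0x39 blk=14 s=0: VC-HIT | VC [4]
  [7] addr=0x11 blk=4 s=0: VC-HIT | VC [14]
  [8] addr=0x13 blk=4 s=0: L1-HIT | VC [14]
  [9] addr=0x12 blk=4 s=0: L1-HIT | VC [14]
  [10] addr=0x11 blk=4 s=0: L1-HIT | VC [14]
  [11] addr=0x10 blk=4 s=0: L1-HIT | VC [14]
  [12] addr=0x13 blk=4 s=0: L1-HIT | VC [14]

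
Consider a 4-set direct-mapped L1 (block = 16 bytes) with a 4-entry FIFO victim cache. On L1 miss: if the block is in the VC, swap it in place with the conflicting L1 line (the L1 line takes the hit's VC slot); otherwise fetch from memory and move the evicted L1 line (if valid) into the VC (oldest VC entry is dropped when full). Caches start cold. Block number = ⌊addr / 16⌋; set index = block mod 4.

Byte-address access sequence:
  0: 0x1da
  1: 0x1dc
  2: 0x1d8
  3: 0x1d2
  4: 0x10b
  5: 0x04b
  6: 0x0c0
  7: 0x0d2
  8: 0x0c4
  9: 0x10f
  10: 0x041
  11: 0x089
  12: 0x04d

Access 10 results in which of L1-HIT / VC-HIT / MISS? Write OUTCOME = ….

OUTCOME = VC-HIT

#0 0x1da→b29/s1 MISS; vc=[]
#1 0x1dc→b29/s1 L1-HIT; vc=[]
#2 0x1d8→b29/s1 L1-HIT; vc=[]
#3 0x1d2→b29/s1 L1-HIT; vc=[]
#4 0x10b→b16/s0 MISS; vc=[]
#5 0x4b→b4/s0 MISS; vc=[16]
#6 0xc0→b12/s0 MISS; vc=[16,4]
#7 0xd2→b13/s1 MISS; vc=[16,4,29]
#8 0xc4→b12/s0 L1-HIT; vc=[16,4,29]
#9 0x10f→b16/s0 VC-HIT; vc=[12,4,29]
#10 0x41→b4/s0 VC-HIT; vc=[12,16,29]
#11 0x89→b8/s0 MISS; vc=[12,16,29,4]
#12 0x4d→b4/s0 VC-HIT; vc=[12,16,29,8]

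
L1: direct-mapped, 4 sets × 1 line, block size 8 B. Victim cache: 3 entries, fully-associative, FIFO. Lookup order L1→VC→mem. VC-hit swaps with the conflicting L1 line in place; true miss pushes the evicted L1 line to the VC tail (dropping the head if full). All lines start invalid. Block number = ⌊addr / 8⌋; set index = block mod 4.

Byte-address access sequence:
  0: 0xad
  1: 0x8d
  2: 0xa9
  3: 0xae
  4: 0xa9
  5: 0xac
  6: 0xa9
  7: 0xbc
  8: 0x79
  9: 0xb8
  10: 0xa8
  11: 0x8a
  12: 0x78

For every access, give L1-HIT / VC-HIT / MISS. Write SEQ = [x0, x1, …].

SEQ = [MISS, MISS, VC-HIT, L1-HIT, L1-HIT, L1-HIT, L1-HIT, MISS, MISS, VC-HIT, L1-HIT, VC-HIT, VC-HIT]

#0 0xad→b21/s1 MISS; vc=[]
#1 0x8d→b17/s1 MISS; vc=[21]
#2 0xa9→b21/s1 VC-HIT; vc=[17]
#3 0xae→b21/s1 L1-HIT; vc=[17]
#4 0xa9→b21/s1 L1-HIT; vc=[17]
#5 0xac→b21/s1 L1-HIT; vc=[17]
#6 0xa9→b21/s1 L1-HIT; vc=[17]
#7 0xbc→b23/s3 MISS; vc=[17]
#8 0x79→b15/s3 MISS; vc=[17,23]
#9 0xb8→b23/s3 VC-HIT; vc=[17,15]
#10 0xa8→b21/s1 L1-HIT; vc=[17,15]
#11 0x8a→b17/s1 VC-HIT; vc=[21,15]
#12 0x78→b15/s3 VC-HIT; vc=[21,23]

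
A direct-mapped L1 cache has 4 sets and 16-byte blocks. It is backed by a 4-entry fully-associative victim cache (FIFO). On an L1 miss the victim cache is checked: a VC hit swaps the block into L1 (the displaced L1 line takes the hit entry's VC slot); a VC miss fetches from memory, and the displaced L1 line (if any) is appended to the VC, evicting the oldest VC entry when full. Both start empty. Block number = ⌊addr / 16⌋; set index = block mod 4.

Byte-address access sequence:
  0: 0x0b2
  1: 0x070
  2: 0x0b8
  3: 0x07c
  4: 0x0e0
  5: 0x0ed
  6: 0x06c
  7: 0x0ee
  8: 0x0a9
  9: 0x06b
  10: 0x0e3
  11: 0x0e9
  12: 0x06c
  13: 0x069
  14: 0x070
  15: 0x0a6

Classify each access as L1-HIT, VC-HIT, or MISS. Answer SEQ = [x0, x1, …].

SEQ = [MISS, MISS, VC-HIT, VC-HIT, MISS, L1-HIT, MISS, VC-HIT, MISS, VC-HIT, VC-HIT, L1-HIT, VC-HIT, L1-HIT, L1-HIT, VC-HIT]

0: 0xb2 (blk 11, set 3) → MISS  vc=[]
1: 0x70 (blk 7, set 3) → MISS  vc=[11]
2: 0xb8 (blk 11, set 3) → VC-HIT  vc=[7]
3: 0x7c (blk 7, set 3) → VC-HIT  vc=[11]
4: 0xe0 (blk 14, set 2) → MISS  vc=[11]
5: 0xed (blk 14, set 2) → L1-HIT  vc=[11]
6: 0x6c (blk 6, set 2) → MISS  vc=[11, 14]
7: 0xee (blk 14, set 2) → VC-HIT  vc=[11, 6]
8: 0xa9 (blk 10, set 2) → MISS  vc=[11, 6, 14]
9: 0x6b (blk 6, set 2) → VC-HIT  vc=[11, 10, 14]
10: 0xe3 (blk 14, set 2) → VC-HIT  vc=[11, 10, 6]
11: 0xe9 (blk 14, set 2) → L1-HIT  vc=[11, 10, 6]
12: 0x6c (blk 6, set 2) → VC-HIT  vc=[11, 10, 14]
13: 0x69 (blk 6, set 2) → L1-HIT  vc=[11, 10, 14]
14: 0x70 (blk 7, set 3) → L1-HIT  vc=[11, 10, 14]
15: 0xa6 (blk 10, set 2) → VC-HIT  vc=[11, 6, 14]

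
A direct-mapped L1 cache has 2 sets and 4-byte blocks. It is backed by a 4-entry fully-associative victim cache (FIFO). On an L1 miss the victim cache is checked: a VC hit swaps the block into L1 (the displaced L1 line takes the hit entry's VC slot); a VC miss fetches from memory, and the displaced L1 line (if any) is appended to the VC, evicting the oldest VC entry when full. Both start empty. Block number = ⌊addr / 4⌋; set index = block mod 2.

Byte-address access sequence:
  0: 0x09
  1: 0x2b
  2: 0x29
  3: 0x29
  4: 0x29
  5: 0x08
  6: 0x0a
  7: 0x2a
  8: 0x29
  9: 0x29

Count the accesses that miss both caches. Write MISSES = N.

0: 0x9 (blk 2, set 0) → MISS  vc=[]
1: 0x2b (blk 10, set 0) → MISS  vc=[2]
2: 0x29 (blk 10, set 0) → L1-HIT  vc=[2]
3: 0x29 (blk 10, set 0) → L1-HIT  vc=[2]
4: 0x29 (blk 10, set 0) → L1-HIT  vc=[2]
5: 0x8 (blk 2, set 0) → VC-HIT  vc=[10]
6: 0xa (blk 2, set 0) → L1-HIT  vc=[10]
7: 0x2a (blk 10, set 0) → VC-HIT  vc=[2]
8: 0x29 (blk 10, set 0) → L1-HIT  vc=[2]
9: 0x29 (blk 10, set 0) → L1-HIT  vc=[2]

MISSES = 2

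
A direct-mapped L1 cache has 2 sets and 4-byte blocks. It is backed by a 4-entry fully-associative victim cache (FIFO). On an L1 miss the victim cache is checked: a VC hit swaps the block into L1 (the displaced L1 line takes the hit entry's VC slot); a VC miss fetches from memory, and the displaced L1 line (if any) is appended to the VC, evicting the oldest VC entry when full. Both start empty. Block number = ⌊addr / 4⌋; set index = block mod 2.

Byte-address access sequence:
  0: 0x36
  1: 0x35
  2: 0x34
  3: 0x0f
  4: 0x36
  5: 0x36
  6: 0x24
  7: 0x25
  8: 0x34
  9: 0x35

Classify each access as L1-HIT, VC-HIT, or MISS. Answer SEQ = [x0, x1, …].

SEQ = [MISS, L1-HIT, L1-HIT, MISS, VC-HIT, L1-HIT, MISS, L1-HIT, VC-HIT, L1-HIT]

  [0] addr=0x36 blk=13 s=1: MISS | VC []
  [1] addr=0x35 blk=13 s=1: L1-HIT | VC []
  [2] addr=0x34 blk=13 s=1: L1-HIT | VC []
  [3] addr=0xf blk=3 s=1: MISS | VC [13]
  [4] addr=0x36 blk=13 s=1: VC-HIT | VC [3]
  [5] addr=0x36 blk=13 s=1: L1-HIT | VC [3]
  [6] addr=0x24 blk=9 s=1: MISS | VC [3, 13]
  [7] addr=0x25 blk=9 s=1: L1-HIT | VC [3, 13]
  [8] addr=0x34 blk=13 s=1: VC-HIT | VC [3, 9]
  [9] addr=0x35 blk=13 s=1: L1-HIT | VC [3, 9]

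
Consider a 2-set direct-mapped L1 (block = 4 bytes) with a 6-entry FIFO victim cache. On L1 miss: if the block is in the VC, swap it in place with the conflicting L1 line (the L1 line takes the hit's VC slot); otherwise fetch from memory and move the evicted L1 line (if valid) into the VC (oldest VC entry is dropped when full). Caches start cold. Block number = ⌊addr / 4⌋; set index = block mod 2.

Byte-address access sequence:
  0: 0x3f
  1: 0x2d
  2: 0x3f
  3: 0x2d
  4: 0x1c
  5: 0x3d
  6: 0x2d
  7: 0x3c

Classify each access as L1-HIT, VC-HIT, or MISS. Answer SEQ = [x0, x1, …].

#0 0x3f→b15/s1 MISS; vc=[]
#1 0x2d→b11/s1 MISS; vc=[15]
#2 0x3f→b15/s1 VC-HIT; vc=[11]
#3 0x2d→b11/s1 VC-HIT; vc=[15]
#4 0x1c→b7/s1 MISS; vc=[15,11]
#5 0x3d→b15/s1 VC-HIT; vc=[7,11]
#6 0x2d→b11/s1 VC-HIT; vc=[7,15]
#7 0x3c→b15/s1 VC-HIT; vc=[7,11]

SEQ = [MISS, MISS, VC-HIT, VC-HIT, MISS, VC-HIT, VC-HIT, VC-HIT]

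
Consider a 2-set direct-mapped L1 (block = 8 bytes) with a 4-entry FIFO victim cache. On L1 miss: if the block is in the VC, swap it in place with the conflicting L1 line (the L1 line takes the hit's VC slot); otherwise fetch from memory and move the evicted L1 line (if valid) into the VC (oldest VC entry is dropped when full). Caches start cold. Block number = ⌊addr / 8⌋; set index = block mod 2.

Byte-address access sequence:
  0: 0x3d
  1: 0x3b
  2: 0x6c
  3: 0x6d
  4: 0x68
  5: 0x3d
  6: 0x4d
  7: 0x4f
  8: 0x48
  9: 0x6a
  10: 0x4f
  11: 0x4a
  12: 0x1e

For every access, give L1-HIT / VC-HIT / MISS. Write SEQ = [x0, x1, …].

  [0] addr=0x3d blk=7 s=1: MISS | VC []
  [1] addr=0x3b blk=7 s=1: L1-HIT | VC []
  [2] addr=0x6c blk=13 s=1: MISS | VC [7]
  [3] addr=0x6d blk=13 s=1: L1-HIT | VC [7]
  [4] addr=0x68 blk=13 s=1: L1-HIT | VC [7]
  [5] addr=0x3d blk=7 s=1: VC-HIT | VC [13]
  [6] addr=0x4d blk=9 s=1: MISS | VC [13, 7]
  [7] addr=0x4f blk=9 s=1: L1-HIT | VC [13, 7]
  [8] addr=0x48 blk=9 s=1: L1-HIT | VC [13, 7]
  [9] addr=0x6a blk=13 s=1: VC-HIT | VC [9, 7]
  [10] addr=0x4f blk=9 s=1: VC-HIT | VC [13, 7]
  [11] addr=0x4a blk=9 s=1: L1-HIT | VC [13, 7]
  [12] addr=0x1e blk=3 s=1: MISS | VC [13, 7, 9]

SEQ = [MISS, L1-HIT, MISS, L1-HIT, L1-HIT, VC-HIT, MISS, L1-HIT, L1-HIT, VC-HIT, VC-HIT, L1-HIT, MISS]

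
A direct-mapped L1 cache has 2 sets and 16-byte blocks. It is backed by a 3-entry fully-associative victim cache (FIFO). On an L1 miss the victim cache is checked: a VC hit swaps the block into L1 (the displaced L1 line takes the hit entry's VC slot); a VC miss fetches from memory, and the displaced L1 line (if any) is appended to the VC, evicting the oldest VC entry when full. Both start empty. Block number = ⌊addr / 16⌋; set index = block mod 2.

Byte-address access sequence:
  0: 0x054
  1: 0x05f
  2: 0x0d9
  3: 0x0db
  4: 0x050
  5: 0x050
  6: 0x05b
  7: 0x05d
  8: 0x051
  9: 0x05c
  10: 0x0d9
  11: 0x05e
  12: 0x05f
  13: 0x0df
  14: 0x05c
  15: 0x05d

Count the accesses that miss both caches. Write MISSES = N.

  [0] addr=0x54 blk=5 s=1: MISS | VC []
  [1] addr=0x5f blk=5 s=1: L1-HIT | VC []
  [2] addr=0xd9 blk=13 s=1: MISS | VC [5]
  [3] addr=0xdb blk=13 s=1: L1-HIT | VC [5]
  [4] addr=0x50 blk=5 s=1: VC-HIT | VC [13]
  [5] addr=0x50 blk=5 s=1: L1-HIT | VC [13]
  [6] addr=0x5b blk=5 s=1: L1-HIT | VC [13]
  [7] addr=0x5d blk=5 s=1: L1-HIT | VC [13]
  [8] addr=0x51 blk=5 s=1: L1-HIT | VC [13]
  [9] addr=0x5c blk=5 s=1: L1-HIT | VC [13]
  [10] addr=0xd9 blk=13 s=1: VC-HIT | VC [5]
  [11] addr=0x5e blk=5 s=1: VC-HIT | VC [13]
  [12] addr=0x5f blk=5 s=1: L1-HIT | VC [13]
  [13] addr=0xdf blk=13 s=1: VC-HIT | VC [5]
  [14] addr=0x5c blk=5 s=1: VC-HIT | VC [13]
  [15] addr=0x5d blk=5 s=1: L1-HIT | VC [13]

MISSES = 2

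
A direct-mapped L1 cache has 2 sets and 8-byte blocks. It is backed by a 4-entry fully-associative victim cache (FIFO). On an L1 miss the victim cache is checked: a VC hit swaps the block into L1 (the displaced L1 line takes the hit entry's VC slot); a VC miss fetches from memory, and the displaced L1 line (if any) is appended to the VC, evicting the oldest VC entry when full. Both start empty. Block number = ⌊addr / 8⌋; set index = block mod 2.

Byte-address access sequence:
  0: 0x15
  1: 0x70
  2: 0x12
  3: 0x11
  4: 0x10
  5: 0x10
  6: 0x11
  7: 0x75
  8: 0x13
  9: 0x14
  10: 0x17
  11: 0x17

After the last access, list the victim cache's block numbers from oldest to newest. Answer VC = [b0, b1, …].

0: 0x15 (blk 2, set 0) → MISS  vc=[]
1: 0x70 (blk 14, set 0) → MISS  vc=[2]
2: 0x12 (blk 2, set 0) → VC-HIT  vc=[14]
3: 0x11 (blk 2, set 0) → L1-HIT  vc=[14]
4: 0x10 (blk 2, set 0) → L1-HIT  vc=[14]
5: 0x10 (blk 2, set 0) → L1-HIT  vc=[14]
6: 0x11 (blk 2, set 0) → L1-HIT  vc=[14]
7: 0x75 (blk 14, set 0) → VC-HIT  vc=[2]
8: 0x13 (blk 2, set 0) → VC-HIT  vc=[14]
9: 0x14 (blk 2, set 0) → L1-HIT  vc=[14]
10: 0x17 (blk 2, set 0) → L1-HIT  vc=[14]
11: 0x17 (blk 2, set 0) → L1-HIT  vc=[14]

VC = [14]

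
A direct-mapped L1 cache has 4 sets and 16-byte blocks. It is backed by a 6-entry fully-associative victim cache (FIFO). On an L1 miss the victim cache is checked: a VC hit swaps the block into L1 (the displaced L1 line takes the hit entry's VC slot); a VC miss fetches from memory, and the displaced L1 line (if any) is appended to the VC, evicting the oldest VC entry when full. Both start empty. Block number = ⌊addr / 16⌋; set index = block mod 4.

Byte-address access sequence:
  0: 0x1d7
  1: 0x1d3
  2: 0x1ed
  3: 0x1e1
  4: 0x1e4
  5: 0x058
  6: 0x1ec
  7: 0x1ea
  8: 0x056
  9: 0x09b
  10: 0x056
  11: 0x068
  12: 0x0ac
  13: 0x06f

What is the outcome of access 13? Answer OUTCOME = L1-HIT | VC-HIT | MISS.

OUTCOME = VC-HIT

0: 0x1d7 (blk 29, set 1) → MISS  vc=[]
1: 0x1d3 (blk 29, set 1) → L1-HIT  vc=[]
2: 0x1ed (blk 30, set 2) → MISS  vc=[]
3: 0x1e1 (blk 30, set 2) → L1-HIT  vc=[]
4: 0x1e4 (blk 30, set 2) → L1-HIT  vc=[]
5: 0x58 (blk 5, set 1) → MISS  vc=[29]
6: 0x1ec (blk 30, set 2) → L1-HIT  vc=[29]
7: 0x1ea (blk 30, set 2) → L1-HIT  vc=[29]
8: 0x56 (blk 5, set 1) → L1-HIT  vc=[29]
9: 0x9b (blk 9, set 1) → MISS  vc=[29, 5]
10: 0x56 (blk 5, set 1) → VC-HIT  vc=[29, 9]
11: 0x68 (blk 6, set 2) → MISS  vc=[29, 9, 30]
12: 0xac (blk 10, set 2) → MISS  vc=[29, 9, 30, 6]
13: 0x6f (blk 6, set 2) → VC-HIT  vc=[29, 9, 30, 10]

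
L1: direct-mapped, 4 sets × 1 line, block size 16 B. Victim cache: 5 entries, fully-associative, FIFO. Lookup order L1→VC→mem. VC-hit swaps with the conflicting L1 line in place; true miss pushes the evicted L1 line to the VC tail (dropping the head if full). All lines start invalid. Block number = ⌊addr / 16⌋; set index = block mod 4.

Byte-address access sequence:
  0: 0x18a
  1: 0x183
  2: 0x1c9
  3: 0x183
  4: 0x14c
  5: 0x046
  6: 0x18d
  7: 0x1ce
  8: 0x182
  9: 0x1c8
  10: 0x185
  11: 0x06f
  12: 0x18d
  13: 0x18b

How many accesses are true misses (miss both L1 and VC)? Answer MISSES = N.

MISSES = 5

  [0] addr=0x18a blk=24 s=0: MISS | VC []
  [1] addr=0x183 blk=24 s=0: L1-HIT | VC []
  [2] addr=0x1c9 blk=28 s=0: MISS | VC [24]
  [3] addr=0x183 blk=24 s=0: VC-HIT | VC [28]
  [4] addr=0x14c blk=20 s=0: MISS | VC [28, 24]
  [5] addr=0x46 blk=4 s=0: MISS | VC [28, 24, 20]
  [6] addr=0x18d blk=24 s=0: VC-HIT | VC [28, 4, 20]
  [7] addr=0x1ce blk=28 s=0: VC-HIT | VC [24, 4, 20]
  [8] addr=0x182 blk=24 s=0: VC-HIT | VC [28, 4, 20]
  [9] addr=0x1c8 blk=28 s=0: VC-HIT | VC [24, 4, 20]
  [10] addr=0x185 blk=24 s=0: VC-HIT | VC [28, 4, 20]
  [11] addr=0x6f blk=6 s=2: MISS | VC [28, 4, 20]
  [12] addr=0x18d blk=24 s=0: L1-HIT | VC [28, 4, 20]
  [13] addr=0x18b blk=24 s=0: L1-HIT | VC [28, 4, 20]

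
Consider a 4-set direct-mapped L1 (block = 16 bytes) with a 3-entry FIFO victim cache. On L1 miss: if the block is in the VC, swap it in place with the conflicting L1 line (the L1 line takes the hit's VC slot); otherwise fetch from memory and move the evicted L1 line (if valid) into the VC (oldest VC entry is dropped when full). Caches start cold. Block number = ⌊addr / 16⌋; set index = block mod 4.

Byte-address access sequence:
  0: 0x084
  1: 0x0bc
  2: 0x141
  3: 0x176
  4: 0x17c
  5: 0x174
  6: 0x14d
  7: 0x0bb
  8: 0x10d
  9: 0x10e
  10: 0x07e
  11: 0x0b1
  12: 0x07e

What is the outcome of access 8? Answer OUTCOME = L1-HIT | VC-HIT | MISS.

#0 0x84→b8/s0 MISS; vc=[]
#1 0xbc→b11/s3 MISS; vc=[]
#2 0x141→b20/s0 MISS; vc=[8]
#3 0x176→b23/s3 MISS; vc=[8,11]
#4 0x17c→b23/s3 L1-HIT; vc=[8,11]
#5 0x174→b23/s3 L1-HIT; vc=[8,11]
#6 0x14d→b20/s0 L1-HIT; vc=[8,11]
#7 0xbb→b11/s3 VC-HIT; vc=[8,23]
#8 0x10d→b16/s0 MISS; vc=[8,23,20]
#9 0x10e→b16/s0 L1-HIT; vc=[8,23,20]
#10 0x7e→b7/s3 MISS; vc=[23,20,11]
#11 0xb1→b11/s3 VC-HIT; vc=[23,20,7]
#12 0x7e→b7/s3 VC-HIT; vc=[23,20,11]

OUTCOME = MISS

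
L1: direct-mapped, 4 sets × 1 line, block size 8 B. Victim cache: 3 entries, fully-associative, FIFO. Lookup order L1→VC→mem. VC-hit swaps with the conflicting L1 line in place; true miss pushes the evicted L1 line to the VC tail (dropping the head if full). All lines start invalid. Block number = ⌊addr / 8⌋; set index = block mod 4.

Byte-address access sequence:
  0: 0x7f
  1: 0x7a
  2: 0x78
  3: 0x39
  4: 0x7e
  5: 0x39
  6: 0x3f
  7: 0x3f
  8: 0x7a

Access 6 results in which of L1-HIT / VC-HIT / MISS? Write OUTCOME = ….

0: 0x7f (blk 15, set 3) → MISS  vc=[]
1: 0x7a (blk 15, set 3) → L1-HIT  vc=[]
2: 0x78 (blk 15, set 3) → L1-HIT  vc=[]
3: 0x39 (blk 7, set 3) → MISS  vc=[15]
4: 0x7e (blk 15, set 3) → VC-HIT  vc=[7]
5: 0x39 (blk 7, set 3) → VC-HIT  vc=[15]
6: 0x3f (blk 7, set 3) → L1-HIT  vc=[15]
7: 0x3f (blk 7, set 3) → L1-HIT  vc=[15]
8: 0x7a (blk 15, set 3) → VC-HIT  vc=[7]

OUTCOME = L1-HIT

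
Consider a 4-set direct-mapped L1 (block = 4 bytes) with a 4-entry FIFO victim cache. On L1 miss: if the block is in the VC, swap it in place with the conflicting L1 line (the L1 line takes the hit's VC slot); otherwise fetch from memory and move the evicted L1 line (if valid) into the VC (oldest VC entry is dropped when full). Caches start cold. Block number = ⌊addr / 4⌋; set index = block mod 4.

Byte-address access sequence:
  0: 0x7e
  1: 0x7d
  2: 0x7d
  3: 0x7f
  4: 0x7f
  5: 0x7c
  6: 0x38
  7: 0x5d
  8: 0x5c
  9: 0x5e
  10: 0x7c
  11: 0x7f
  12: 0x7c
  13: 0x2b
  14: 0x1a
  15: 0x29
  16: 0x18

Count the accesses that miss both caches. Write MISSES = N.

MISSES = 5

0: 0x7e (blk 31, set 3) → MISS  vc=[]
1: 0x7d (blk 31, set 3) → L1-HIT  vc=[]
2: 0x7d (blk 31, set 3) → L1-HIT  vc=[]
3: 0x7f (blk 31, set 3) → L1-HIT  vc=[]
4: 0x7f (blk 31, set 3) → L1-HIT  vc=[]
5: 0x7c (blk 31, set 3) → L1-HIT  vc=[]
6: 0x38 (blk 14, set 2) → MISS  vc=[]
7: 0x5d (blk 23, set 3) → MISS  vc=[31]
8: 0x5c (blk 23, set 3) → L1-HIT  vc=[31]
9: 0x5e (blk 23, set 3) → L1-HIT  vc=[31]
10: 0x7c (blk 31, set 3) → VC-HIT  vc=[23]
11: 0x7f (blk 31, set 3) → L1-HIT  vc=[23]
12: 0x7c (blk 31, set 3) → L1-HIT  vc=[23]
13: 0x2b (blk 10, set 2) → MISS  vc=[23, 14]
14: 0x1a (blk 6, set 2) → MISS  vc=[23, 14, 10]
15: 0x29 (blk 10, set 2) → VC-HIT  vc=[23, 14, 6]
16: 0x18 (blk 6, set 2) → VC-HIT  vc=[23, 14, 10]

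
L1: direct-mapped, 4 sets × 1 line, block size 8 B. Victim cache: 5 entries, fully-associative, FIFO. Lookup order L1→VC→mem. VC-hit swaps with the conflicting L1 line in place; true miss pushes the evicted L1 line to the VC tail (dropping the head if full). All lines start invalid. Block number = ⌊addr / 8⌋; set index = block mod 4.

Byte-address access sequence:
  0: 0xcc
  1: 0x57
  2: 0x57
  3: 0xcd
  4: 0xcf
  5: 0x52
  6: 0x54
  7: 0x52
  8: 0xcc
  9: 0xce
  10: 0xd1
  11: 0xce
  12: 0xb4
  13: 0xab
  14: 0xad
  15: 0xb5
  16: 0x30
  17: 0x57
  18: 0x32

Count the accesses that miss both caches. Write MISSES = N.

  [0] addr=0xcc blk=25 s=1: MISS | VC []
  [1] addr=0x57 blk=10 s=2: MISS | VC []
  [2] addr=0x57 blk=10 s=2: L1-HIT | VC []
  [3] addr=0xcd blk=25 s=1: L1-HIT | VC []
  [4] addr=0xcf blk=25 s=1: L1-HIT | VC []
  [5] addr=0x52 blk=10 s=2: L1-HIT | VC []
  [6] addr=0x54 blk=10 s=2: L1-HIT | VC []
  [7] addr=0x52 blk=10 s=2: L1-HIT | VC []
  [8] addr=0xcc blk=25 s=1: L1-HIT | VC []
  [9] addr=0xce blk=25 s=1: L1-HIT | VC []
  [10] addr=0xd1 blk=26 s=2: MISS | VC [10]
  [11] addr=0xce blk=25 s=1: L1-HIT | VC [10]
  [12] addr=0xb4 blk=22 s=2: MISS | VC [10, 26]
  [13] addr=0xab blk=21 s=1: MISS | VC [10, 26, 25]
  [14] addr=0xad blk=21 s=1: L1-HIT | VC [10, 26, 25]
  [15] addr=0xb5 blk=22 s=2: L1-HIT | VC [10, 26, 25]
  [16] addr=0x30 blk=6 s=2: MISS | VC [10, 26, 25, 22]
  [17] addr=0x57 blk=10 s=2: VC-HIT | VC [6, 26, 25, 22]
  [18] addr=0x32 blk=6 s=2: VC-HIT | VC [10, 26, 25, 22]

MISSES = 6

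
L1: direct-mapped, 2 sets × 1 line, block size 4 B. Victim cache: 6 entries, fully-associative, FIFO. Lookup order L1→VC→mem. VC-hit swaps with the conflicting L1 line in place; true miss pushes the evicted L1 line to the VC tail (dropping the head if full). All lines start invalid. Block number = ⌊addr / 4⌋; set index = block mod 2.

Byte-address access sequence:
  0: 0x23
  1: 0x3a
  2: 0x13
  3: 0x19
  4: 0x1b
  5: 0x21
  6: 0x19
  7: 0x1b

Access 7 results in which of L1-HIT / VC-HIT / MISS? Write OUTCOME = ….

  [0] addr=0x23 blk=8 s=0: MISS | VC []
  [1] addr=0x3a blk=14 s=0: MISS | VC [8]
  [2] addr=0x13 blk=4 s=0: MISS | VC [8, 14]
  [3] addr=0x19 blk=6 s=0: MISS | VC [8, 14, 4]
  [4] addr=0x1b blk=6 s=0: L1-HIT | VC [8, 14, 4]
  [5] addr=0x21 blk=8 s=0: VC-HIT | VC [6, 14, 4]
  [6] addr=0x19 blk=6 s=0: VC-HIT | VC [8, 14, 4]
  [7] addr=0x1b blk=6 s=0: L1-HIT | VC [8, 14, 4]

OUTCOME = L1-HIT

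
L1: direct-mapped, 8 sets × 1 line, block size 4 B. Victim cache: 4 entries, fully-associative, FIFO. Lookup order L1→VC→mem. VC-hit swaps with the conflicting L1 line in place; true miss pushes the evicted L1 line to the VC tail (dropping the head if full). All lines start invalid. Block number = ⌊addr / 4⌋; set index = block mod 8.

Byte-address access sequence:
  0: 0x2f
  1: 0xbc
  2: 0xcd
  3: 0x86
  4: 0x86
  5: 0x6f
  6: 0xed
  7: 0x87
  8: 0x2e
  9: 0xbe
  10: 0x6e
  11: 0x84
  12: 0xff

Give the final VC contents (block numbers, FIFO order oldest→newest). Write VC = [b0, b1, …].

#0 0x2f→b11/s3 MISS; vc=[]
#1 0xbc→b47/s7 MISS; vc=[]
#2 0xcd→b51/s3 MISS; vc=[11]
#3 0x86→b33/s1 MISS; vc=[11]
#4 0x86→b33/s1 L1-HIT; vc=[11]
#5 0x6f→b27/s3 MISS; vc=[11,51]
#6 0xed→b59/s3 MISS; vc=[11,51,27]
#7 0x87→b33/s1 L1-HIT; vc=[11,51,27]
#8 0x2e→b11/s3 VC-HIT; vc=[59,51,27]
#9 0xbe→b47/s7 L1-HIT; vc=[59,51,27]
#10 0x6e→b27/s3 VC-HIT; vc=[59,51,11]
#11 0x84→b33/s1 L1-HIT; vc=[59,51,11]
#12 0xff→b63/s7 MISS; vc=[59,51,11,47]

VC = [59, 51, 11, 47]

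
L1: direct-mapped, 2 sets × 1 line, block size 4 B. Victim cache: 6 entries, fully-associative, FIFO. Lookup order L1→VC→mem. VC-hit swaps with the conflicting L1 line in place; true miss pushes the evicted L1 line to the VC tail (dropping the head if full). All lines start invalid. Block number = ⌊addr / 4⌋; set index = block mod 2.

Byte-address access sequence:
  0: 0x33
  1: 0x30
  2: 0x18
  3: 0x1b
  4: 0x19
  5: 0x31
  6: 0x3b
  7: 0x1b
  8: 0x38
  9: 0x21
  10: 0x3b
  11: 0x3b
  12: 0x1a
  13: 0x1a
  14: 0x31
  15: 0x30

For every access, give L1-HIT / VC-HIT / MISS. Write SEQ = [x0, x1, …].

0: 0x33 (blk 12, set 0) → MISS  vc=[]
1: 0x30 (blk 12, set 0) → L1-HIT  vc=[]
2: 0x18 (blk 6, set 0) → MISS  vc=[12]
3: 0x1b (blk 6, set 0) → L1-HIT  vc=[12]
4: 0x19 (blk 6, set 0) → L1-HIT  vc=[12]
5: 0x31 (blk 12, set 0) → VC-HIT  vc=[6]
6: 0x3b (blk 14, set 0) → MISS  vc=[6, 12]
7: 0x1b (blk 6, set 0) → VC-HIT  vc=[14, 12]
8: 0x38 (blk 14, set 0) → VC-HIT  vc=[6, 12]
9: 0x21 (blk 8, set 0) → MISS  vc=[6, 12, 14]
10: 0x3b (blk 14, set 0) → VC-HIT  vc=[6, 12, 8]
11: 0x3b (blk 14, set 0) → L1-HIT  vc=[6, 12, 8]
12: 0x1a (blk 6, set 0) → VC-HIT  vc=[14, 12, 8]
13: 0x1a (blk 6, set 0) → L1-HIT  vc=[14, 12, 8]
14: 0x31 (blk 12, set 0) → VC-HIT  vc=[14, 6, 8]
15: 0x30 (blk 12, set 0) → L1-HIT  vc=[14, 6, 8]

SEQ = [MISS, L1-HIT, MISS, L1-HIT, L1-HIT, VC-HIT, MISS, VC-HIT, VC-HIT, MISS, VC-HIT, L1-HIT, VC-HIT, L1-HIT, VC-HIT, L1-HIT]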